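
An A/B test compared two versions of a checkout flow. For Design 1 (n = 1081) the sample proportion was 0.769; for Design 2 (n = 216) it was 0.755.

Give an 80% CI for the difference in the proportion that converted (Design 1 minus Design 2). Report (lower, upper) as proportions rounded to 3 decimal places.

(-0.027, 0.055)

Each SE is √(p̂(1−p̂)/n): √(0.7690·0.2310/1081) = 0.01282 and √(0.7550·0.2450/216) = 0.02926.
SE(p̂₁ − p̂₂) = √(SE₁² + SE₂²) = √(0.0001643524 + 0.0008561476) = 0.03195, since the two samples are independent.
At 80% confidence z* = 1.282; margin = 1.282 × 0.03195 = 0.04096.
The difference is 0.7690 − 0.7550 = 0.0140, so the interval is 0.0140 ± 0.04096 = (-0.027, 0.055).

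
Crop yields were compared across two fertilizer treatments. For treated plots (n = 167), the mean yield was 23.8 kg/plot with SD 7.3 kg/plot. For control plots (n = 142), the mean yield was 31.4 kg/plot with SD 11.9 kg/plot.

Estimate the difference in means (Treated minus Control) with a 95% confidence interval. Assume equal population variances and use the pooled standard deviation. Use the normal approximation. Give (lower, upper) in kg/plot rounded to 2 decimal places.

(-9.77, -5.43)

Pooled variance s_p² = [166·7.3² + 141·11.9²] / (167+142−2) = 93.8539, so s_p = 9.6878.
SE_diff = s_p·√(1/n₁ + 1/n₂) = 9.6878·√(1/167 + 1/142) = 1.1059.
z* = 1.960; margin = 1.960 × 1.1059 = 2.1676.
Difference = 23.8 − 31.4 = -7.6000.
-7.6000 ± 2.1676 → (-9.77, -5.43).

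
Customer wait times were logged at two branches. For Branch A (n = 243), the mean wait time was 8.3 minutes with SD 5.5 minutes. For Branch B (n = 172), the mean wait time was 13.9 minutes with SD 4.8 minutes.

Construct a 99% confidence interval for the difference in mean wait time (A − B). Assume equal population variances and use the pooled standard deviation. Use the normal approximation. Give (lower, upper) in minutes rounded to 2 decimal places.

(-6.94, -4.26)

Pooled variance s_p² = [242·5.5² + 171·4.8²] / (243+172−2) = 27.2647, so s_p = 5.2216.
SE_diff = s_p·√(1/n₁ + 1/n₂) = 5.2216·√(1/243 + 1/172) = 0.5203.
z* = 2.576; margin = 2.576 × 0.5203 = 1.3403.
Difference = 8.3 − 13.9 = -5.6000.
-5.6000 ± 1.3403 → (-6.94, -4.26).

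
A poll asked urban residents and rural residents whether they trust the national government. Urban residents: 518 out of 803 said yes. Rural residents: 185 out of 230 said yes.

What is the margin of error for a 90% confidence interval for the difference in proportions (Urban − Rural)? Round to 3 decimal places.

0.051

Sample proportions: 518/803 = 0.6451, 185/230 = 0.8043.
Each SE is √(p̂(1−p̂)/n): √(0.6451·0.3549/803) = 0.01689 and √(0.8043·0.1957/230) = 0.02616.
SE(p̂₁ − p̂₂) = √(SE₁² + SE₂²) = √(0.0002852721 + 0.0006843456) = 0.03114, since the two samples are independent.
At 90% confidence z* = 1.645; margin = 1.645 × 0.03114 = 0.05123.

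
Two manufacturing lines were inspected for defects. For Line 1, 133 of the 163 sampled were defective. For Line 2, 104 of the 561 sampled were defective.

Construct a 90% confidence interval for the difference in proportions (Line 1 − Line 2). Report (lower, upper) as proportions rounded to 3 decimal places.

Sample proportions: 133/163 = 0.8160, 104/561 = 0.1854.
Each SE is √(p̂(1−p̂)/n): √(0.8160·0.1840/163) = 0.03035 and √(0.1854·0.8146/561) = 0.01641.
SE(p̂₁ − p̂₂) = √(SE₁² + SE₂²) = √(0.0009211225 + 0.0002692881) = 0.03450, since the two samples are independent.
At 90% confidence z* = 1.645; margin = 1.645 × 0.03450 = 0.05675.
The difference is 0.8160 − 0.1854 = 0.6306, so the interval is 0.6306 ± 0.05675 = (0.574, 0.687).

(0.574, 0.687)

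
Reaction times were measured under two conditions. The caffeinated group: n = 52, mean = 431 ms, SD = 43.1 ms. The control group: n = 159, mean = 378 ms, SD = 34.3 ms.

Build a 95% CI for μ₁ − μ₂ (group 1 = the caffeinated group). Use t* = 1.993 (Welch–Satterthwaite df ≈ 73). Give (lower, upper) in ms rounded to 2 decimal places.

SE₁ = s₁/√n₁ = 43.1/√52 = 5.9769; SE₂ = 34.3/√159 = 2.7202.
Independent samples, unequal variances: SE_diff = √(SE₁² + SE₂²) = √(35.72333361 + 7.39948804) = 6.5668.
t* = 1.993, so margin of error = 1.993 × 6.5668 = 13.0876.
Difference in means = 431 − 378 = 53.0000.
53.0000 ± 13.0876 → (39.91, 66.09).

(39.91, 66.09)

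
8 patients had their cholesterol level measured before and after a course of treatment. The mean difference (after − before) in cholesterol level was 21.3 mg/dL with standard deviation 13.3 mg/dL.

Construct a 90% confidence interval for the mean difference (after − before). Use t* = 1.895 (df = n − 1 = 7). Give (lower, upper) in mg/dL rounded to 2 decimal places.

(12.39, 30.21)

This is a matched-pairs design, so SE = s_d/√n = 13.3/√8 = 4.7023.
Margin = 1.895 × 4.7023 = 8.9109; the interval is 21.3 ± 8.9109 = (12.39, 30.21).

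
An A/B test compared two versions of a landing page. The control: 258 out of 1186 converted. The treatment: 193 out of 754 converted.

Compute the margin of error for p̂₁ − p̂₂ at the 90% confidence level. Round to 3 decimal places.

p̂₁ = 258/1186 = 0.2175 and p̂₂ = 193/754 = 0.2560.
SE₁ = √(p̂₁(1−p̂₁)/n₁) = √(0.2175·0.7825/1186) = 0.01198; SE₂ = √(0.2560·0.7440/754) = 0.01589.
Independent samples: SE of the difference = √(SE₁² + SE₂²) = √(0.0001435204 + 0.0002524921) = 0.01990.
z* for 90% confidence is 1.645, so the margin of error is 1.645 × 0.01990 = 0.03274.

0.033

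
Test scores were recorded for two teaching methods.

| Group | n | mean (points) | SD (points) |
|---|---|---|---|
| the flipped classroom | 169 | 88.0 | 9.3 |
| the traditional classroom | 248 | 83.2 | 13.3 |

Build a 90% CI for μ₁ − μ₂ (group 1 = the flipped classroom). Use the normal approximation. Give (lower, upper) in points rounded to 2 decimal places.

Per-group SEs: s₁/√n₁ = 9.3/√169 = 0.7154, s₂/√n₂ = 13.3/√248 = 0.8446.
Unpooled SE of the difference: √(0.51179716 + 0.71334916) = 1.1069.
Margin of error = z* · SE = 1.645 × 1.1069 = 1.8209.
x̄₁ − x̄₂ = 88.0 − 83.2 = 4.8000.
CI: 4.8000 ± 1.8209 = (2.98, 6.62).

(2.98, 6.62)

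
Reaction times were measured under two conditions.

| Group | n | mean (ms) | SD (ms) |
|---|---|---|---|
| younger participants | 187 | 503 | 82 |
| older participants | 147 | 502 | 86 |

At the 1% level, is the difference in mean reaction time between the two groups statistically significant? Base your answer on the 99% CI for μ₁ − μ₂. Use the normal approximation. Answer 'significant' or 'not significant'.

Standard errors of each mean: 82/√187 = 5.9964 and 86/√147 = 7.0932.
SE(x̄₁ − x̄₂) = √(5.9964² + 7.0932²) = 9.2882 for independent samples with unequal variances.
With z* = 2.576, the margin is 2.576 × 9.2882 = 23.9264.
x̄₁ − x̄₂ = 503 − 502 = 1.0000; the interval is 1.0000 ± 23.9264 = (-22.9264, 24.9264).
The interval (-22.9264, 24.9264) contains 0, so the difference is not significant.

not significant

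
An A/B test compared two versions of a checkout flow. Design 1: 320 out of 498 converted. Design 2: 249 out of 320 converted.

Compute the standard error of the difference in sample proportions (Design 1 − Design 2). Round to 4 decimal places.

0.0316

p̂₁ = 320/498 = 0.6426 and p̂₂ = 249/320 = 0.7781.
SE₁ = √(p̂₁(1−p̂₁)/n₁) = √(0.6426·0.3574/498) = 0.02147; SE₂ = √(0.7781·0.2219/320) = 0.02323.
Independent samples: SE of the difference = √(SE₁² + SE₂²) = √(0.0004609609 + 0.0005396329) = 0.03163.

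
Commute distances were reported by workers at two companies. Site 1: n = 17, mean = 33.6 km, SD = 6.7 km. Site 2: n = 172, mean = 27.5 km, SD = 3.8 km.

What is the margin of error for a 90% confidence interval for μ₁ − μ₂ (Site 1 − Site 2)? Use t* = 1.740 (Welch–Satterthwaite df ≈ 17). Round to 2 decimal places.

SE₁ = s₁/√n₁ = 6.7/√17 = 1.6250; SE₂ = 3.8/√172 = 0.2897.
Independent samples, unequal variances: SE_diff = √(SE₁² + SE₂²) = √(2.640625 + 0.08392609) = 1.6506.
t* = 1.740, so margin of error = 1.740 × 1.6506 = 2.8720.

2.87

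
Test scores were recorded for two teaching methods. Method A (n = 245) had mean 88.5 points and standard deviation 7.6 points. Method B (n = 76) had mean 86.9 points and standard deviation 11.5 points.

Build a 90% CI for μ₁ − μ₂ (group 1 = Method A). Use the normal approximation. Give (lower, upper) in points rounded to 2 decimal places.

Standard errors of each mean: 7.6/√245 = 0.4855 and 11.5/√76 = 1.3191.
SE(x̄₁ − x̄₂) = √(0.4855² + 1.3191²) = 1.4056 for independent samples with unequal variances.
With z* = 1.645, the margin is 1.645 × 1.4056 = 2.3122.
x̄₁ − x̄₂ = 88.5 − 86.9 = 1.6000; the interval is 1.6000 ± 2.3122 = (-0.71, 3.91).

(-0.71, 3.91)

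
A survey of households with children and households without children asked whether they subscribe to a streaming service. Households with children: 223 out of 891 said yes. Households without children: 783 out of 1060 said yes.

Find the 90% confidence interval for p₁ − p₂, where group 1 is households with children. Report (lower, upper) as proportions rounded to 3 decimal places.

(-0.521, -0.456)

First, p̂₁ = 223/891 = 0.2503; p̂₂ = 783/1060 = 0.7387.
The two standard errors are √(0.2503×0.7497/891) = 0.01451 and √(0.7387×0.2613/1060) = 0.01349.
Because the samples are independent, SE_diff = √(0.01451² + 0.01349²) = 0.01981.
Using z* = 1.645 for 90%, ME = 1.645 × 0.01981 = 0.03259.
p̂₁ − p̂₂ = -0.4884; interval -0.4884 ± 0.03259 gives (-0.521, -0.456).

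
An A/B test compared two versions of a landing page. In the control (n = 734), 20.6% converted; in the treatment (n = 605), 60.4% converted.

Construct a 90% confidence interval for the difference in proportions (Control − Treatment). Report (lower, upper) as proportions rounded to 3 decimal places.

SE₁ = √(p̂₁(1−p̂₁)/n₁) = √(0.2060·0.7940/734) = 0.01493; SE₂ = √(0.6040·0.3960/605) = 0.01988.
Independent samples: SE of the difference = √(SE₁² + SE₂²) = √(0.0002229049 + 0.0003952144) = 0.02486.
z* for 90% confidence is 1.645, so the margin of error is 1.645 × 0.02486 = 0.04089.
Point estimate p̂₁ − p̂₂ = 0.2060 − 0.6040 = -0.3980.
-0.3980 ± 0.04089 → (-0.439, -0.357).

(-0.439, -0.357)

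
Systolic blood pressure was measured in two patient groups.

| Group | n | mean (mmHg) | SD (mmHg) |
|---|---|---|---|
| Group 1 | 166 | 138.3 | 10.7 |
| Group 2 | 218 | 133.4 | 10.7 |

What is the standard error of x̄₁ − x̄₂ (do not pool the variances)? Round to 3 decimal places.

1.102

Per-group SEs: s₁/√n₁ = 10.7/√166 = 0.8305, s₂/√n₂ = 10.7/√218 = 0.7247.
Unpooled SE of the difference: √(0.68973025 + 0.52519009) = 1.1022.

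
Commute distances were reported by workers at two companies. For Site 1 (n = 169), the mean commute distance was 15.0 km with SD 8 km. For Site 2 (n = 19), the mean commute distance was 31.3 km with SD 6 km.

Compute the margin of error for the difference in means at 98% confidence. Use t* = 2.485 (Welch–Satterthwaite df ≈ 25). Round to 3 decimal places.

SE₁ = s₁/√n₁ = 8/√169 = 0.6154; SE₂ = 6/√19 = 1.3765.
Independent samples, unequal variances: SE_diff = √(SE₁² + SE₂²) = √(0.37871716 + 1.89475225) = 1.5078.
t* = 2.485, so margin of error = 2.485 × 1.5078 = 3.7469.

3.747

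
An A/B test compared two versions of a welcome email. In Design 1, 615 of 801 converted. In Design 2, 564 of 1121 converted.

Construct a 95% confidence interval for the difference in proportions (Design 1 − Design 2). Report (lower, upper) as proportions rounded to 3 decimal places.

(0.223, 0.306)

p̂₁ = 615/801 = 0.7678 and p̂₂ = 564/1121 = 0.5031.
SE₁ = √(p̂₁(1−p̂₁)/n₁) = √(0.7678·0.2322/801) = 0.01492; SE₂ = √(0.5031·0.4969/1121) = 0.01493.
Independent samples: SE of the difference = √(SE₁² + SE₂²) = √(0.0002226064 + 0.0002229049) = 0.02111.
z* for 95% confidence is 1.960, so the margin of error is 1.960 × 0.02111 = 0.04138.
Point estimate p̂₁ − p̂₂ = 0.7678 − 0.5031 = 0.2647.
0.2647 ± 0.04138 → (0.223, 0.306).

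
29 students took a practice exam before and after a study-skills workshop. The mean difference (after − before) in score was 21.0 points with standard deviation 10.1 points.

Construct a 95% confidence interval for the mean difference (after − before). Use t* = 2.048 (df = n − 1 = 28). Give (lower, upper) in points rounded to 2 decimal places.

Paired design: SE = s_d/√n = 10.1/√29 = 1.8755.
t* = 2.048; margin of error = 2.048 × 1.8755 = 3.8410.
21.0 ± 3.8410 → (17.16, 24.84).

(17.16, 24.84)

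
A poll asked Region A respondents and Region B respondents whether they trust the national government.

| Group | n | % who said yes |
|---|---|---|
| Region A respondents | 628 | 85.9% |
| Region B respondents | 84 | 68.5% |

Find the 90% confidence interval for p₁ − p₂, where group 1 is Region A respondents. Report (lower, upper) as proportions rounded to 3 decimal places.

Each SE is √(p̂(1−p̂)/n): √(0.8590·0.1410/628) = 0.01389 and √(0.6850·0.3150/84) = 0.05068.
SE(p̂₁ − p̂₂) = √(SE₁² + SE₂²) = √(0.0001929321 + 0.0025684624) = 0.05255, since the two samples are independent.
At 90% confidence z* = 1.645; margin = 1.645 × 0.05255 = 0.08644.
The difference is 0.8590 − 0.6850 = 0.1740, so the interval is 0.1740 ± 0.08644 = (0.088, 0.260).

(0.088, 0.260)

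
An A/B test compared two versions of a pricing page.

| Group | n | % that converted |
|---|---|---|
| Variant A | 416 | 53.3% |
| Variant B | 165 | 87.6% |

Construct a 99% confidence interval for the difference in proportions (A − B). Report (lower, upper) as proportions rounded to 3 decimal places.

Each SE is √(p̂(1−p̂)/n): √(0.5330·0.4670/416) = 0.02446 and √(0.8760·0.1240/165) = 0.02566.
SE(p̂₁ − p̂₂) = √(SE₁² + SE₂²) = √(0.0005982916 + 0.0006584356) = 0.03545, since the two samples are independent.
At 99% confidence z* = 2.576; margin = 2.576 × 0.03545 = 0.09132.
The difference is 0.5330 − 0.8760 = -0.3430, so the interval is -0.3430 ± 0.09132 = (-0.434, -0.252).

(-0.434, -0.252)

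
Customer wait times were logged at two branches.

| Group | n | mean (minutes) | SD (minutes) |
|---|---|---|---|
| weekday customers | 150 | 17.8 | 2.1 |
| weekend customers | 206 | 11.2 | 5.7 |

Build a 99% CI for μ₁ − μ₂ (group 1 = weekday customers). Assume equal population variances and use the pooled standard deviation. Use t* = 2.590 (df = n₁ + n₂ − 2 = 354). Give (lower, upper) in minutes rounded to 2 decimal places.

(5.34, 7.86)

s_p = √[((n₁−1)s₁² + (n₂−1)s₂²)/(n₁+n₂−2)] = √[(149·2.1² + 205·5.7²)/354] = 4.5465.
SE = 4.5465·√(1/150 + 1/206) = 0.4880.
With t* = 2.590, margin = 2.590 × 0.4880 = 1.2639.
x̄₁ − x̄₂ = 17.8 − 11.2 = 6.6000; interval 6.6000 ± 1.2639 = (5.34, 7.86).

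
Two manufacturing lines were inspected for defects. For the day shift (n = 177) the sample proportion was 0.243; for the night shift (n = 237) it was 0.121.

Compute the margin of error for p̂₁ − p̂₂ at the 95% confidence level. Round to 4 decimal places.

SE₁ = √(p̂₁(1−p̂₁)/n₁) = √(0.2430·0.7570/177) = 0.03224; SE₂ = √(0.1210·0.8790/237) = 0.02118.
Independent samples: SE of the difference = √(SE₁² + SE₂²) = √(0.0010394176 + 0.0004485924) = 0.03857.
z* for 95% confidence is 1.960, so the margin of error is 1.960 × 0.03857 = 0.07560.

0.0756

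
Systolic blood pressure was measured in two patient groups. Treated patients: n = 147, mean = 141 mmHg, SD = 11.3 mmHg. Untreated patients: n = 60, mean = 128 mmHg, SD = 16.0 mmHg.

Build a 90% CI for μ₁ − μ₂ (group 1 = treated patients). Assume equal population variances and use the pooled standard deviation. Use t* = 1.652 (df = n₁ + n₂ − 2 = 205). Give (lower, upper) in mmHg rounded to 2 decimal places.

s_p = √[((n₁−1)s₁² + (n₂−1)s₂²)/(n₁+n₂−2)] = √[(146·11.3² + 59·16.0²)/205] = 12.8304.
SE = 12.8304·√(1/147 + 1/60) = 1.9656.
With t* = 1.652, margin = 1.652 × 1.9656 = 3.2472.
x̄₁ − x̄₂ = 141 − 128 = 13.0000; interval 13.0000 ± 3.2472 = (9.75, 16.25).

(9.75, 16.25)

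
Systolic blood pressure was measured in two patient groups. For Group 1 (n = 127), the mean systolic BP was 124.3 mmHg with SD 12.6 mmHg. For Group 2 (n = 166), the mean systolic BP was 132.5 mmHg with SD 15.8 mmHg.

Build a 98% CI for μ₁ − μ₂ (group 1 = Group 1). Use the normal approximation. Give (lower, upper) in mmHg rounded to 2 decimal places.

SE₁ = s₁/√n₁ = 12.6/√127 = 1.1181; SE₂ = 15.8/√166 = 1.2263.
Independent samples, unequal variances: SE_diff = √(SE₁² + SE₂²) = √(1.25014761 + 1.50381169) = 1.6595.
z* = 2.326, so margin of error = 2.326 × 1.6595 = 3.8600.
Difference in means = 124.3 − 132.5 = -8.2000.
-8.2000 ± 3.8600 → (-12.06, -4.34).

(-12.06, -4.34)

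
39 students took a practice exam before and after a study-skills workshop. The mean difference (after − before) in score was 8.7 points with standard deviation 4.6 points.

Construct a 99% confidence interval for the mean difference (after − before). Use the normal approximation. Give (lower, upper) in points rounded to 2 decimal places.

(6.80, 10.60)

Paired design: SE = s_d/√n = 4.6/√39 = 0.7366.
z* = 2.576; margin of error = 2.576 × 0.7366 = 1.8975.
8.7 ± 1.8975 → (6.80, 10.60).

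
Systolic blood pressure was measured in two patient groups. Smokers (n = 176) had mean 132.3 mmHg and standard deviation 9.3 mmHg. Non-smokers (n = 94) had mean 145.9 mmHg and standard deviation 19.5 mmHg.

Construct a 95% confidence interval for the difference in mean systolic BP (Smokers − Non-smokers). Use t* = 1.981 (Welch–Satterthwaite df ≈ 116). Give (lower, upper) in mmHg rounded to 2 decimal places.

(-17.82, -9.38)

Per-group SEs: s₁/√n₁ = 9.3/√176 = 0.7010, s₂/√n₂ = 19.5/√94 = 2.0113.
Unpooled SE of the difference: √(0.491401 + 4.04532769) = 2.1300.
Margin of error = t* · SE = 1.981 × 2.1300 = 4.2195.
x̄₁ − x̄₂ = 132.3 − 145.9 = -13.6000.
CI: -13.6000 ± 4.2195 = (-17.82, -9.38).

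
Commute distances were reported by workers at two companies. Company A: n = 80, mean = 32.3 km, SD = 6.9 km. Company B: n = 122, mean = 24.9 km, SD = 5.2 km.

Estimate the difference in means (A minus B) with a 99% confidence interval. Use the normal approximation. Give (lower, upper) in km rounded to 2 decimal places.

Per-group SEs: s₁/√n₁ = 6.9/√80 = 0.7714, s₂/√n₂ = 5.2/√122 = 0.4708.
Unpooled SE of the difference: √(0.59505796 + 0.22165264) = 0.9037.
Margin of error = z* · SE = 2.576 × 0.9037 = 2.3279.
x̄₁ − x̄₂ = 32.3 − 24.9 = 7.4000.
CI: 7.4000 ± 2.3279 = (5.07, 9.73).

(5.07, 9.73)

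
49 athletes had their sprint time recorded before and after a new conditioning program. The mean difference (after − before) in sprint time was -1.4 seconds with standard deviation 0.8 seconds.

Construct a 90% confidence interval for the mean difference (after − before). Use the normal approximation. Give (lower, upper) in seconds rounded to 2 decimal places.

This is a matched-pairs design, so SE = s_d/√n = 0.8/√49 = 0.1143.
Margin = 1.645 × 0.1143 = 0.1880; the interval is -1.4 ± 0.1880 = (-1.59, -1.21).

(-1.59, -1.21)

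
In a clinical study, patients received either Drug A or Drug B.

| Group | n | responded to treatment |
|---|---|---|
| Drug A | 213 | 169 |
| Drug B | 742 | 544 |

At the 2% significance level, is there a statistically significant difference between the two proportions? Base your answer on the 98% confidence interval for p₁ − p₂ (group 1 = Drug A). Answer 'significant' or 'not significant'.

not significant

Sample proportions: 169/213 = 0.7934, 544/742 = 0.7332.
Each SE is √(p̂(1−p̂)/n): √(0.7934·0.2066/213) = 0.02774 and √(0.7332·0.2668/742) = 0.01624.
SE(p̂₁ − p̂₂) = √(SE₁² + SE₂²) = √(0.0007695076 + 0.0002637376) = 0.03214, since the two samples are independent.
At 98% confidence z* = 2.326; margin = 2.326 × 0.03214 = 0.07476.
The difference is 0.7934 − 0.7332 = 0.0602, so the interval is 0.0602 ± 0.07476 = (-0.01456, 0.13496).
The interval (-0.01456, 0.13496) contains 0, so the difference is not significant.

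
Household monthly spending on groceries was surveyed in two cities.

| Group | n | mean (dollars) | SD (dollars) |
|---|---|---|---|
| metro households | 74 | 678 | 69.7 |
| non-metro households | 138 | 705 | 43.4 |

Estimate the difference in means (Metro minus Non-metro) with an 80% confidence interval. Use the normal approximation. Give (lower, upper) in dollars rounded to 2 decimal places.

SE₁ = s₁/√n₁ = 69.7/√74 = 8.1025; SE₂ = 43.4/√138 = 3.6945.
Independent samples, unequal variances: SE_diff = √(SE₁² + SE₂²) = √(65.65050625 + 13.64933025) = 8.9050.
z* = 1.282, so margin of error = 1.282 × 8.9050 = 11.4162.
Difference in means = 678 − 705 = -27.0000.
-27.0000 ± 11.4162 → (-38.42, -15.58).

(-38.42, -15.58)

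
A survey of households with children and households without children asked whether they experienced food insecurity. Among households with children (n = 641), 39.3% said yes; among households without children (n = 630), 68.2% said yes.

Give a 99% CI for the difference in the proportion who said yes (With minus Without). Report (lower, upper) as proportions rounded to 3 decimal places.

The two standard errors are √(0.3930×0.6070/641) = 0.01929 and √(0.6820×0.3180/630) = 0.01855.
Because the samples are independent, SE_diff = √(0.01929² + 0.01855²) = 0.02676.
Using z* = 2.576 for 99%, ME = 2.576 × 0.02676 = 0.06893.
p̂₁ − p̂₂ = -0.2890; interval -0.2890 ± 0.06893 gives (-0.358, -0.220).

(-0.358, -0.220)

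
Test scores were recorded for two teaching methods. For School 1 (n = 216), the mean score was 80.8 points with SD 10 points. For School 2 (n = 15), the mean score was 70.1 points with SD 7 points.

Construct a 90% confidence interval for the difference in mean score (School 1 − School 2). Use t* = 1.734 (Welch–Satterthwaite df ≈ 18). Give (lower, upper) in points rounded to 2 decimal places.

Per-group SEs: s₁/√n₁ = 10/√216 = 0.6804, s₂/√n₂ = 7/√15 = 1.8074.
Unpooled SE of the difference: √(0.46294416 + 3.26669476) = 1.9312.
Margin of error = t* · SE = 1.734 × 1.9312 = 3.3487.
x̄₁ − x̄₂ = 80.8 − 70.1 = 10.7000.
CI: 10.7000 ± 3.3487 = (7.35, 14.05).

(7.35, 14.05)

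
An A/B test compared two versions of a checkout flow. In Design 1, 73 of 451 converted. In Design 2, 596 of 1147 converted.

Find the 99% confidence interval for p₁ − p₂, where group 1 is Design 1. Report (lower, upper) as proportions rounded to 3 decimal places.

First, p̂₁ = 73/451 = 0.1619; p̂₂ = 596/1147 = 0.5196.
The two standard errors are √(0.1619×0.8381/451) = 0.01735 and √(0.5196×0.4804/1147) = 0.01475.
Because the samples are independent, SE_diff = √(0.01735² + 0.01475²) = 0.02277.
Using z* = 2.576 for 99%, ME = 2.576 × 0.02277 = 0.05866.
p̂₁ − p̂₂ = -0.3577; interval -0.3577 ± 0.05866 gives (-0.416, -0.299).

(-0.416, -0.299)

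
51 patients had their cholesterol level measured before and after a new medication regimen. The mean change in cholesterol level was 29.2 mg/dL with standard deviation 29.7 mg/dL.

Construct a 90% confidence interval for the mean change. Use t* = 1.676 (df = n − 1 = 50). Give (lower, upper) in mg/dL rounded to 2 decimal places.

(22.23, 36.17)

Paired design: SE = s_d/√n = 29.7/√51 = 4.1588.
t* = 1.676; margin of error = 1.676 × 4.1588 = 6.9701.
29.2 ± 6.9701 → (22.23, 36.17).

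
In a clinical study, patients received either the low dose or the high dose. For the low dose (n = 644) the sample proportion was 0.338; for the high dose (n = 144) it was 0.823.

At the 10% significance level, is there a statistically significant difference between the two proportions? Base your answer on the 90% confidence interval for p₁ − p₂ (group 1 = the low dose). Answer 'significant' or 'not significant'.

Each SE is √(p̂(1−p̂)/n): √(0.3380·0.6620/644) = 0.01864 and √(0.8230·0.1770/144) = 0.03181.
SE(p̂₁ − p̂₂) = √(SE₁² + SE₂²) = √(0.0003474496 + 0.0010118761) = 0.03687, since the two samples are independent.
At 90% confidence z* = 1.645; margin = 1.645 × 0.03687 = 0.06065.
The difference is 0.3380 − 0.8230 = -0.4850, so the interval is -0.4850 ± 0.06065 = (-0.54565, -0.42435).
The interval (-0.54565, -0.42435) does not contain 0, so the difference is significant.

significant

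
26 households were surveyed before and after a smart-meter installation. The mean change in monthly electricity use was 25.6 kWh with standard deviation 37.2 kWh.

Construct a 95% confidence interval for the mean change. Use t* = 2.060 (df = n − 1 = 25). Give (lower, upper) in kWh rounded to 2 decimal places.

Paired design: SE = s_d/√n = 37.2/√26 = 7.2955.
t* = 2.060; margin of error = 2.060 × 7.2955 = 15.0287.
25.6 ± 15.0287 → (10.57, 40.63).

(10.57, 40.63)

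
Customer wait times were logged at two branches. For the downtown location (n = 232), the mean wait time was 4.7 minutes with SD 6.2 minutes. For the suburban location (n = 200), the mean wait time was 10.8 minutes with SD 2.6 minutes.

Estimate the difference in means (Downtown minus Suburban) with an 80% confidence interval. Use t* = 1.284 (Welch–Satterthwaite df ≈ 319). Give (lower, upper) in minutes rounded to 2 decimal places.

Standard errors of each mean: 6.2/√232 = 0.4070 and 2.6/√200 = 0.1838.
SE(x̄₁ − x̄₂) = √(0.4070² + 0.1838²) = 0.4466 for independent samples with unequal variances.
With t* = 1.284, the margin is 1.284 × 0.4466 = 0.5734.
x̄₁ − x̄₂ = 4.7 − 10.8 = -6.1000; the interval is -6.1000 ± 0.5734 = (-6.67, -5.53).

(-6.67, -5.53)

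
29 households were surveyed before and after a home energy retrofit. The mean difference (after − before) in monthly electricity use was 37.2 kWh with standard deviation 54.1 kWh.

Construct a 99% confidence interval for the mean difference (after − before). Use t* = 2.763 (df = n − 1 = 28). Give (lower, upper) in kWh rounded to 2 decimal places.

Paired design: SE = s_d/√n = 54.1/√29 = 10.0461.
t* = 2.763; margin of error = 2.763 × 10.0461 = 27.7574.
37.2 ± 27.7574 → (9.44, 64.96).

(9.44, 64.96)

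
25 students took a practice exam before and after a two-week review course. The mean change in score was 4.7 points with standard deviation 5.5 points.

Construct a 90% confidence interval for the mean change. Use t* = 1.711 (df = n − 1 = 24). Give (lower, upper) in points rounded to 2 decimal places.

This is a matched-pairs design, so SE = s_d/√n = 5.5/√25 = 1.1000.
Margin = 1.711 × 1.1000 = 1.8821; the interval is 4.7 ± 1.8821 = (2.82, 6.58).

(2.82, 6.58)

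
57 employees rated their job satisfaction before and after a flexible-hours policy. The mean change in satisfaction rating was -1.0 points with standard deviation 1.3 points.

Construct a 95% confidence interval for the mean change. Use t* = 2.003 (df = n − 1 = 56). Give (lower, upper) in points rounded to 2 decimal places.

(-1.34, -0.66)

This is a matched-pairs design, so SE = s_d/√n = 1.3/√57 = 0.1722.
Margin = 2.003 × 0.1722 = 0.3449; the interval is -1.0 ± 0.3449 = (-1.34, -0.66).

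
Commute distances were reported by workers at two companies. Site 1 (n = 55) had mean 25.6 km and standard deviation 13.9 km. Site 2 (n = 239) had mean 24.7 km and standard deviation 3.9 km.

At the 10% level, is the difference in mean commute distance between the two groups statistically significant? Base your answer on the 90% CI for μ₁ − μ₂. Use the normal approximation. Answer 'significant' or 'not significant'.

not significant

SE₁ = s₁/√n₁ = 13.9/√55 = 1.8743; SE₂ = 3.9/√239 = 0.2523.
Independent samples, unequal variances: SE_diff = √(SE₁² + SE₂²) = √(3.51300049 + 0.06365529) = 1.8912.
z* = 1.645, so margin of error = 1.645 × 1.8912 = 3.1110.
Difference in means = 25.6 − 24.7 = 0.9000.
0.9000 ± 3.1110 → (-2.2110, 4.0110).
The interval (-2.2110, 4.0110) contains 0, so the difference is not significant.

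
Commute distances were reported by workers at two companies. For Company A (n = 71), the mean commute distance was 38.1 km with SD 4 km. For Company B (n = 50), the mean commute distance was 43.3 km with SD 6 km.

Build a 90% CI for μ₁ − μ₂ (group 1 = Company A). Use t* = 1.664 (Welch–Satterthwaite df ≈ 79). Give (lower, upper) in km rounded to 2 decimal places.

(-6.82, -3.58)

SE₁ = s₁/√n₁ = 4/√71 = 0.4747; SE₂ = 6/√50 = 0.8485.
Independent samples, unequal variances: SE_diff = √(SE₁² + SE₂²) = √(0.22534009 + 0.71995225) = 0.9723.
t* = 1.664, so margin of error = 1.664 × 0.9723 = 1.6179.
Difference in means = 38.1 − 43.3 = -5.2000.
-5.2000 ± 1.6179 → (-6.82, -3.58).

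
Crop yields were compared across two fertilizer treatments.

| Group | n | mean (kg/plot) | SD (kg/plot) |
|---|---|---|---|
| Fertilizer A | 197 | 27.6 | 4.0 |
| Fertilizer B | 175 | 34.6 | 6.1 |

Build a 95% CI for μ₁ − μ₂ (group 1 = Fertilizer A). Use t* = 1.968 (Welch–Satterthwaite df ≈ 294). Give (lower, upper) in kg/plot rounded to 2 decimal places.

SE₁ = s₁/√n₁ = 4.0/√197 = 0.2850; SE₂ = 6.1/√175 = 0.4611.
Independent samples, unequal variances: SE_diff = √(SE₁² + SE₂²) = √(0.081225 + 0.21261321) = 0.5421.
t* = 1.968, so margin of error = 1.968 × 0.5421 = 1.0669.
Difference in means = 27.6 − 34.6 = -7.0000.
-7.0000 ± 1.0669 → (-8.07, -5.93).

(-8.07, -5.93)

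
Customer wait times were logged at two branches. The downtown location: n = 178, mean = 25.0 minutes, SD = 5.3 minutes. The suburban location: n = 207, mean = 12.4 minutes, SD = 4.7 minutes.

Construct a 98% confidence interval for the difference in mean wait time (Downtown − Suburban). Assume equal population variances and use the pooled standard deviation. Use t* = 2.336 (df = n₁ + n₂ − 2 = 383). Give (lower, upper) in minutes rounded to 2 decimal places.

Pooled variance s_p² = [177·5.3² + 206·4.7²] / (178+207−2) = 24.8628, so s_p = 4.9863.
SE_diff = s_p·√(1/n₁ + 1/n₂) = 4.9863·√(1/178 + 1/207) = 0.5097.
t* = 2.336; margin = 2.336 × 0.5097 = 1.1907.
Difference = 25.0 − 12.4 = 12.6000.
12.6000 ± 1.1907 → (11.41, 13.79).

(11.41, 13.79)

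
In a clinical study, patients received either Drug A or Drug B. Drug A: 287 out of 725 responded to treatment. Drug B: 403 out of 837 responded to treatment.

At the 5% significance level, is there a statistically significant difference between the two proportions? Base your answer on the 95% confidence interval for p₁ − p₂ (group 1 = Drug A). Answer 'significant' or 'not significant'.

First, p̂₁ = 287/725 = 0.3959; p̂₂ = 403/837 = 0.4815.
The two standard errors are √(0.3959×0.6041/725) = 0.01816 and √(0.4815×0.5185/837) = 0.01727.
Because the samples are independent, SE_diff = √(0.01816² + 0.01727²) = 0.02506.
Using z* = 1.960 for 95%, ME = 1.960 × 0.02506 = 0.04912.
p̂₁ − p̂₂ = -0.0856; interval -0.0856 ± 0.04912 gives (-0.13472, -0.03648).
The interval (-0.13472, -0.03648) does not contain 0, so the difference is significant.

significant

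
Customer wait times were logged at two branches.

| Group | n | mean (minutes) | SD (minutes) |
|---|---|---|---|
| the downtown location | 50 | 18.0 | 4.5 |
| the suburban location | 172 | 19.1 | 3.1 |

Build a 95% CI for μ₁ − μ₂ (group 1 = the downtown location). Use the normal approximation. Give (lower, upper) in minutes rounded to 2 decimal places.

Standard errors of each mean: 4.5/√50 = 0.6364 and 3.1/√172 = 0.2364.
SE(x̄₁ − x̄₂) = √(0.6364² + 0.2364²) = 0.6789 for independent samples with unequal variances.
With z* = 1.960, the margin is 1.960 × 0.6789 = 1.3306.
x̄₁ − x̄₂ = 18.0 − 19.1 = -1.1000; the interval is -1.1000 ± 1.3306 = (-2.43, 0.23).

(-2.43, 0.23)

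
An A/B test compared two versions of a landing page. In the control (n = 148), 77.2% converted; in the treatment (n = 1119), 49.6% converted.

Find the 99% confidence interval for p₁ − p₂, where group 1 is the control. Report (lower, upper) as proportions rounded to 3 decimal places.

(0.179, 0.373)

SE₁ = √(p̂₁(1−p̂₁)/n₁) = √(0.7720·0.2280/148) = 0.03449; SE₂ = √(0.4960·0.5040/1119) = 0.01495.
Independent samples: SE of the difference = √(SE₁² + SE₂²) = √(0.0011895601 + 0.0002235025) = 0.03759.
z* for 99% confidence is 2.576, so the margin of error is 2.576 × 0.03759 = 0.09683.
Point estimate p̂₁ − p̂₂ = 0.7720 − 0.4960 = 0.2760.
0.2760 ± 0.09683 → (0.179, 0.373).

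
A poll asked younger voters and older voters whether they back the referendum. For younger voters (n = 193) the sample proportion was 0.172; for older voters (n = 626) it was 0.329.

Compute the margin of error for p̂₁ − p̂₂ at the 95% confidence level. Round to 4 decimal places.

0.0647

SE₁ = √(p̂₁(1−p̂₁)/n₁) = √(0.1720·0.8280/193) = 0.02716; SE₂ = √(0.3290·0.6710/626) = 0.01878.
Independent samples: SE of the difference = √(SE₁² + SE₂²) = √(0.0007376656 + 0.0003526884) = 0.03302.
z* for 95% confidence is 1.960, so the margin of error is 1.960 × 0.03302 = 0.06472.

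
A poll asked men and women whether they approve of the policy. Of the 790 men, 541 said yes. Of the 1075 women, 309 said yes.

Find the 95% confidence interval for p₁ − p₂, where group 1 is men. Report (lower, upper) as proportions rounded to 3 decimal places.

(0.355, 0.440)

Sample proportions: 541/790 = 0.6848, 309/1075 = 0.2874.
Each SE is √(p̂(1−p̂)/n): √(0.6848·0.3152/790) = 0.01653 and √(0.2874·0.7126/1075) = 0.01380.
SE(p̂₁ − p̂₂) = √(SE₁² + SE₂²) = √(0.0002732409 + 0.00019044) = 0.02153, since the two samples are independent.
At 95% confidence z* = 1.960; margin = 1.960 × 0.02153 = 0.04220.
The difference is 0.6848 − 0.2874 = 0.3974, so the interval is 0.3974 ± 0.04220 = (0.355, 0.440).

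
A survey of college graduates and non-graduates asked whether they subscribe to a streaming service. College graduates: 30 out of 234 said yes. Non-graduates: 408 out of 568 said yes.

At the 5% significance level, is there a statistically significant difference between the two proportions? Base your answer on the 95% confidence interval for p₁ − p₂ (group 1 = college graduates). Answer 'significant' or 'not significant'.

significant

First, p̂₁ = 30/234 = 0.1282; p̂₂ = 408/568 = 0.7183.
The two standard errors are √(0.1282×0.8718/234) = 0.02185 and √(0.7183×0.2817/568) = 0.01887.
Because the samples are independent, SE_diff = √(0.02185² + 0.01887²) = 0.02887.
Using z* = 1.960 for 95%, ME = 1.960 × 0.02887 = 0.05659.
p̂₁ − p̂₂ = -0.5901; interval -0.5901 ± 0.05659 gives (-0.64669, -0.53351).
The interval (-0.64669, -0.53351) does not contain 0, so the difference is significant.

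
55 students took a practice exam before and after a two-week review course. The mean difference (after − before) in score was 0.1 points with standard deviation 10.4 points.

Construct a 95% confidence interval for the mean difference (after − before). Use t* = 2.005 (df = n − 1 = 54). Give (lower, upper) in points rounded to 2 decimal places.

(-2.71, 2.91)

This is a matched-pairs design, so SE = s_d/√n = 10.4/√55 = 1.4023.
Margin = 2.005 × 1.4023 = 2.8116; the interval is 0.1 ± 2.8116 = (-2.71, 2.91).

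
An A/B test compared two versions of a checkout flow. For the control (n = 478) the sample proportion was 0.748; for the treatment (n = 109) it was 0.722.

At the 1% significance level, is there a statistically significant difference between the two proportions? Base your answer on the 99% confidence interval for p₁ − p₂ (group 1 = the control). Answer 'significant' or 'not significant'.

Each SE is √(p̂(1−p̂)/n): √(0.7480·0.2520/478) = 0.01986 and √(0.7220·0.2780/109) = 0.04291.
SE(p̂₁ − p̂₂) = √(SE₁² + SE₂²) = √(0.0003944196 + 0.0018412681) = 0.04728, since the two samples are independent.
At 99% confidence z* = 2.576; margin = 2.576 × 0.04728 = 0.12179.
The difference is 0.7480 − 0.7220 = 0.0260, so the interval is 0.0260 ± 0.12179 = (-0.09579, 0.14779).
The interval (-0.09579, 0.14779) contains 0, so the difference is not significant.

not significant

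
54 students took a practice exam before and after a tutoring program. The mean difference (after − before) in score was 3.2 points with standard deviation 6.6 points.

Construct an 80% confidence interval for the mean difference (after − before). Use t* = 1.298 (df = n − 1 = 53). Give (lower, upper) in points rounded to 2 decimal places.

Paired design: SE = s_d/√n = 6.6/√54 = 0.8981.
t* = 1.298; margin of error = 1.298 × 0.8981 = 1.1657.
3.2 ± 1.1657 → (2.03, 4.37).

(2.03, 4.37)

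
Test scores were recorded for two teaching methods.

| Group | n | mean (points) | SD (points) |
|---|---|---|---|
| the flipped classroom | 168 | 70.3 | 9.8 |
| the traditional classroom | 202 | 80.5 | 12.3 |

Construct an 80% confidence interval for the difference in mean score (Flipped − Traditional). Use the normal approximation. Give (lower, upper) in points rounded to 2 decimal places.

(-11.67, -8.73)

Standard errors of each mean: 9.8/√168 = 0.7561 and 12.3/√202 = 0.8654.
SE(x̄₁ − x̄₂) = √(0.7561² + 0.8654²) = 1.1492 for independent samples with unequal variances.
With z* = 1.282, the margin is 1.282 × 1.1492 = 1.4733.
x̄₁ − x̄₂ = 70.3 − 80.5 = -10.2000; the interval is -10.2000 ± 1.4733 = (-11.67, -8.73).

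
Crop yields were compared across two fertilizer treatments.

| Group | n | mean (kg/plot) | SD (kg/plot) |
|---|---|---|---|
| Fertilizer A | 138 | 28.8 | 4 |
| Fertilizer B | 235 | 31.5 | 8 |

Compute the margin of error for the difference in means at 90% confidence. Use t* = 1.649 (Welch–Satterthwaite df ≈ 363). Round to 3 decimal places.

SE₁ = s₁/√n₁ = 4/√138 = 0.3405; SE₂ = 8/√235 = 0.5219.
Independent samples, unequal variances: SE_diff = √(SE₁² + SE₂²) = √(0.11594025 + 0.27237961) = 0.6232.
t* = 1.649, so margin of error = 1.649 × 0.6232 = 1.0277.

1.028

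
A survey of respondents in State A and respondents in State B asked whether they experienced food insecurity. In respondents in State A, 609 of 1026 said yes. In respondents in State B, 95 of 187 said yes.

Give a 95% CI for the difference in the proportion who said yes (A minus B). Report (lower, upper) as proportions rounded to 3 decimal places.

(0.008, 0.163)

p̂₁ = 609/1026 = 0.5936 and p̂₂ = 95/187 = 0.5080.
SE₁ = √(p̂₁(1−p̂₁)/n₁) = √(0.5936·0.4064/1026) = 0.01533; SE₂ = √(0.5080·0.4920/187) = 0.03656.
Independent samples: SE of the difference = √(SE₁² + SE₂²) = √(0.0002350089 + 0.0013366336) = 0.03964.
z* for 95% confidence is 1.960, so the margin of error is 1.960 × 0.03964 = 0.07769.
Point estimate p̂₁ − p̂₂ = 0.5936 − 0.5080 = 0.0856.
0.0856 ± 0.07769 → (0.008, 0.163).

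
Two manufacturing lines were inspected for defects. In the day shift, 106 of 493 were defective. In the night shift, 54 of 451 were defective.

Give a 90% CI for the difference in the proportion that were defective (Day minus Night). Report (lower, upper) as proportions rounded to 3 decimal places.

p̂₁ = 106/493 = 0.2150 and p̂₂ = 54/451 = 0.1197.
SE₁ = √(p̂₁(1−p̂₁)/n₁) = √(0.2150·0.7850/493) = 0.01850; SE₂ = √(0.1197·0.8803/451) = 0.01529.
Independent samples: SE of the difference = √(SE₁² + SE₂²) = √(0.00034225 + 0.0002337841) = 0.02400.
z* for 90% confidence is 1.645, so the margin of error is 1.645 × 0.02400 = 0.03948.
Point estimate p̂₁ − p̂₂ = 0.2150 − 0.1197 = 0.0953.
0.0953 ± 0.03948 → (0.056, 0.135).

(0.056, 0.135)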